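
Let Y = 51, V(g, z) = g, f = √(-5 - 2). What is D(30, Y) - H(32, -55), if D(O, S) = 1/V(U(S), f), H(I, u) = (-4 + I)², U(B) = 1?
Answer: -783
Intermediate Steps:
f = I*√7 (f = √(-7) = I*√7 ≈ 2.6458*I)
D(O, S) = 1 (D(O, S) = 1/1 = 1)
D(30, Y) - H(32, -55) = 1 - (-4 + 32)² = 1 - 1*28² = 1 - 1*784 = 1 - 784 = -783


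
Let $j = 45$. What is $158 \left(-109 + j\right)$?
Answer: $-10112$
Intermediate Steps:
$158 \left(-109 + j\right) = 158 \left(-109 + 45\right) = 158 \left(-64\right) = -10112$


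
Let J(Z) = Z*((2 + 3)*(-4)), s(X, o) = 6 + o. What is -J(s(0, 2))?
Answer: 160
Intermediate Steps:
J(Z) = -20*Z (J(Z) = Z*(5*(-4)) = Z*(-20) = -20*Z)
-J(s(0, 2)) = -(-20)*(6 + 2) = -(-20)*8 = -1*(-160) = 160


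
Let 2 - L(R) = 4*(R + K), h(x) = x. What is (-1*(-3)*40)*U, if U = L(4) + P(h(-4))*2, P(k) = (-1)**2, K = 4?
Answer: -3360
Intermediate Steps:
P(k) = 1
L(R) = -14 - 4*R (L(R) = 2 - 4*(R + 4) = 2 - 4*(4 + R) = 2 - (16 + 4*R) = 2 + (-16 - 4*R) = -14 - 4*R)
U = -28 (U = (-14 - 4*4) + 1*2 = (-14 - 16) + 2 = -30 + 2 = -28)
(-1*(-3)*40)*U = (-1*(-3)*40)*(-28) = (3*40)*(-28) = 120*(-28) = -3360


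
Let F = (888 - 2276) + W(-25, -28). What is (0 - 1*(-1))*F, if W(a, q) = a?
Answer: -1413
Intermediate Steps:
F = -1413 (F = (888 - 2276) - 25 = -1388 - 25 = -1413)
(0 - 1*(-1))*F = (0 - 1*(-1))*(-1413) = (0 + 1)*(-1413) = 1*(-1413) = -1413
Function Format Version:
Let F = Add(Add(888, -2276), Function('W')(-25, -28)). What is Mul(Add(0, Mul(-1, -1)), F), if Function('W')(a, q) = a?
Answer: -1413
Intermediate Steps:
F = -1413 (F = Add(Add(888, -2276), -25) = Add(-1388, -25) = -1413)
Mul(Add(0, Mul(-1, -1)), F) = Mul(Add(0, Mul(-1, -1)), -1413) = Mul(Add(0, 1), -1413) = Mul(1, -1413) = -1413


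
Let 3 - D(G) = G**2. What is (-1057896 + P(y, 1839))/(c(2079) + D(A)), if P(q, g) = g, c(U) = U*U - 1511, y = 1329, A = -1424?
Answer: -352019/764319 ≈ -0.46057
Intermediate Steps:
c(U) = -1511 + U**2 (c(U) = U**2 - 1511 = -1511 + U**2)
D(G) = 3 - G**2
(-1057896 + P(y, 1839))/(c(2079) + D(A)) = (-1057896 + 1839)/((-1511 + 2079**2) + (3 - 1*(-1424)**2)) = -1056057/((-1511 + 4322241) + (3 - 1*2027776)) = -1056057/(4320730 + (3 - 2027776)) = -1056057/(4320730 - 2027773) = -1056057/2292957 = -1056057*1/2292957 = -352019/764319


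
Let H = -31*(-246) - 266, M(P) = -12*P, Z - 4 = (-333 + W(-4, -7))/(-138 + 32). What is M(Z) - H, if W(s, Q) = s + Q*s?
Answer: -394478/53 ≈ -7443.0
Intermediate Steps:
Z = 733/106 (Z = 4 + (-333 - 4*(1 - 7))/(-138 + 32) = 4 + (-333 - 4*(-6))/(-106) = 4 + (-333 + 24)*(-1/106) = 4 - 309*(-1/106) = 4 + 309/106 = 733/106 ≈ 6.9151)
H = 7360 (H = 7626 - 266 = 7360)
M(Z) - H = -12*733/106 - 1*7360 = -4398/53 - 7360 = -394478/53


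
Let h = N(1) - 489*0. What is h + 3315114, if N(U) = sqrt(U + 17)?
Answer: 3315114 + 3*sqrt(2) ≈ 3.3151e+6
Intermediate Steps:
N(U) = sqrt(17 + U)
h = 3*sqrt(2) (h = sqrt(17 + 1) - 489*0 = sqrt(18) + 0 = 3*sqrt(2) + 0 = 3*sqrt(2) ≈ 4.2426)
h + 3315114 = 3*sqrt(2) + 3315114 = 3315114 + 3*sqrt(2)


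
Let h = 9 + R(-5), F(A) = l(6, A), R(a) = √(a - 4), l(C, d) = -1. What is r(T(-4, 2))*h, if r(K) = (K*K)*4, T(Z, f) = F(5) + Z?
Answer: 900 + 300*I ≈ 900.0 + 300.0*I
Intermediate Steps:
R(a) = √(-4 + a)
F(A) = -1
h = 9 + 3*I (h = 9 + √(-4 - 5) = 9 + √(-9) = 9 + 3*I ≈ 9.0 + 3.0*I)
T(Z, f) = -1 + Z
r(K) = 4*K² (r(K) = K²*4 = 4*K²)
r(T(-4, 2))*h = (4*(-1 - 4)²)*(9 + 3*I) = (4*(-5)²)*(9 + 3*I) = (4*25)*(9 + 3*I) = 100*(9 + 3*I) = 900 + 300*I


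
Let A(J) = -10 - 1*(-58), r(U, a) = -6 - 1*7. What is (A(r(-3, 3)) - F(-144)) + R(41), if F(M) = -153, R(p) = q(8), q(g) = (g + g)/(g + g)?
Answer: 202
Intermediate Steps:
q(g) = 1 (q(g) = (2*g)/((2*g)) = (2*g)*(1/(2*g)) = 1)
R(p) = 1
r(U, a) = -13 (r(U, a) = -6 - 7 = -13)
A(J) = 48 (A(J) = -10 + 58 = 48)
(A(r(-3, 3)) - F(-144)) + R(41) = (48 - 1*(-153)) + 1 = (48 + 153) + 1 = 201 + 1 = 202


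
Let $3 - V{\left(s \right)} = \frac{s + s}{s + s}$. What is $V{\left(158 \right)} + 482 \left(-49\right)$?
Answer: $-23616$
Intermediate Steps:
$V{\left(s \right)} = 2$ ($V{\left(s \right)} = 3 - \frac{s + s}{s + s} = 3 - \frac{2 s}{2 s} = 3 - 2 s \frac{1}{2 s} = 3 - 1 = 2$)
$V{\left(158 \right)} + 482 \left(-49\right) = 2 + 482 \left(-49\right) = 2 - 23618 = -23616$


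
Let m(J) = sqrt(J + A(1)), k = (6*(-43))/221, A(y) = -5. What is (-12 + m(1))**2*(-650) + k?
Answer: -20111258/221 + 31200*I ≈ -91001.0 + 31200.0*I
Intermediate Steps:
k = -258/221 (k = -258*1/221 = -258/221 ≈ -1.1674)
m(J) = sqrt(-5 + J) (m(J) = sqrt(J - 5) = sqrt(-5 + J))
(-12 + m(1))**2*(-650) + k = (-12 + sqrt(-5 + 1))**2*(-650) - 258/221 = (-12 + sqrt(-4))**2*(-650) - 258/221 = (-12 + 2*I)**2*(-650) - 258/221 = -650*(-12 + 2*I)**2 - 258/221 = -258/221 - 650*(-12 + 2*I)**2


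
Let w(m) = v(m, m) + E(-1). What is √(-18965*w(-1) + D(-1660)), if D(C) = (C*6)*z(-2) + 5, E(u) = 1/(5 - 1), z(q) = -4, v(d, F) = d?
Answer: 5*√8651/2 ≈ 232.53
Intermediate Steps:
E(u) = ¼ (E(u) = 1/4 = ¼)
D(C) = 5 - 24*C (D(C) = (C*6)*(-4) + 5 = (6*C)*(-4) + 5 = -24*C + 5 = 5 - 24*C)
w(m) = ¼ + m (w(m) = m + ¼ = ¼ + m)
√(-18965*w(-1) + D(-1660)) = √(-18965*(¼ - 1) + (5 - 24*(-1660))) = √(-18965*(-¾) + (5 + 39840)) = √(56895/4 + 39845) = √(216275/4) = 5*√8651/2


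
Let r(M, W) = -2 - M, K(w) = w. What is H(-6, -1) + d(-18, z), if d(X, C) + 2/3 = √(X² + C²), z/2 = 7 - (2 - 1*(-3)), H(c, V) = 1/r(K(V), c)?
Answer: -5/3 + 2*√85 ≈ 16.772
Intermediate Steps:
H(c, V) = 1/(-2 - V)
z = 4 (z = 2*(7 - (2 - 1*(-3))) = 2*(7 - (2 + 3)) = 2*(7 - 1*5) = 2*(7 - 5) = 2*2 = 4)
d(X, C) = -⅔ + √(C² + X²) (d(X, C) = -⅔ + √(X² + C²) = -⅔ + √(C² + X²))
H(-6, -1) + d(-18, z) = -1/(2 - 1) + (-⅔ + √(4² + (-18)²)) = -1/1 + (-⅔ + √(16 + 324)) = -1*1 + (-⅔ + √340) = -1 + (-⅔ + 2*√85) = -5/3 + 2*√85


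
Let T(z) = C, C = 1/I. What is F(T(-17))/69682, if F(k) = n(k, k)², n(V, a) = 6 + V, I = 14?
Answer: 7225/13657672 ≈ 0.00052901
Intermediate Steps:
C = 1/14 ≈ 0.071429
T(z) = 1/14
F(k) = (6 + k)²
F(T(-17))/69682 = (6 + 1/14)²/69682 = (85/14)²*(1/69682) = (7225/196)*(1/69682) = 7225/13657672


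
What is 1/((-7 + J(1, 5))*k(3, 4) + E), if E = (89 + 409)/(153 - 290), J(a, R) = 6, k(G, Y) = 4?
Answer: -137/1046 ≈ -0.13098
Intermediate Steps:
E = -498/137 (E = 498/(-137) = 498*(-1/137) = -498/137 ≈ -3.6350)
1/((-7 + J(1, 5))*k(3, 4) + E) = 1/((-7 + 6)*4 - 498/137) = 1/(-1*4 - 498/137) = 1/(-4 - 498/137) = 1/(-1046/137) = -137/1046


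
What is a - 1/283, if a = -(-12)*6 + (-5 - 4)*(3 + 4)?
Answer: 2546/283 ≈ 8.9965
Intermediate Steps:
a = 9 (a = -3*(-24) - 9*7 = 72 - 63 = 9)
a - 1/283 = 9 - 1/283 = 2546/283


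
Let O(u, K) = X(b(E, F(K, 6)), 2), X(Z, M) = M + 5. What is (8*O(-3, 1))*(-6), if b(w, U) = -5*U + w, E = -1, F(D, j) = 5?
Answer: -336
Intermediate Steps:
b(w, U) = w - 5*U
X(Z, M) = 5 + M
O(u, K) = 7 (O(u, K) = 5 + 2 = 7)
(8*O(-3, 1))*(-6) = (8*7)*(-6) = 56*(-6) = -336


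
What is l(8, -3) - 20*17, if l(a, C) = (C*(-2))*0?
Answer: -340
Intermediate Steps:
l(a, C) = 0 (l(a, C) = -2*C*0 = 0)
l(8, -3) - 20*17 = 0 - 20*17 = 0 - 340 = -340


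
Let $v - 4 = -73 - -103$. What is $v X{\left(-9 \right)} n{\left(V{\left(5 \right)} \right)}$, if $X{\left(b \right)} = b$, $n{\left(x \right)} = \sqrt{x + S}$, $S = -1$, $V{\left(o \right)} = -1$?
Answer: $- 306 i \sqrt{2} \approx - 432.75 i$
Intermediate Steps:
$n{\left(x \right)} = \sqrt{-1 + x}$ ($n{\left(x \right)} = \sqrt{x - 1} = \sqrt{-1 + x}$)
$v = 34$ ($v = 4 - -30 = 4 + \left(-73 + 103\right) = 4 + 30 = 34$)
$v X{\left(-9 \right)} n{\left(V{\left(5 \right)} \right)} = 34 \left(-9\right) \sqrt{-1 - 1} = - 306 \sqrt{-2} = - 306 i \sqrt{2}$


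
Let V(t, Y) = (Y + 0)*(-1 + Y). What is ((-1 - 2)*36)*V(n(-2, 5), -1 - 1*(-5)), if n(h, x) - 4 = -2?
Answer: -1296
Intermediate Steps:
n(h, x) = 2 (n(h, x) = 4 - 2 = 2)
V(t, Y) = Y*(-1 + Y)
((-1 - 2)*36)*V(n(-2, 5), -1 - 1*(-5)) = ((-1 - 2)*36)*((-1 - 1*(-5))*(-1 + (-1 - 1*(-5)))) = (-3*36)*((-1 + 5)*(-1 + (-1 + 5))) = -432*(-1 + 4) = -432*3 = -108*12 = -1296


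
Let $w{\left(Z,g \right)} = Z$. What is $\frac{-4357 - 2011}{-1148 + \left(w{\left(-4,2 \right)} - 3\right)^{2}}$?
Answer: $\frac{6368}{1099} \approx 5.7944$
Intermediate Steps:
$\frac{-4357 - 2011}{-1148 + \left(w{\left(-4,2 \right)} - 3\right)^{2}} = \frac{-4357 - 2011}{-1148 + \left(-4 - 3\right)^{2}} = - \frac{6368}{-1148 + \left(-7\right)^{2}} = - \frac{6368}{-1148 + 49} = - \frac{6368}{-1099} = \left(-6368\right) \left(- \frac{1}{1099}\right) = \frac{6368}{1099}$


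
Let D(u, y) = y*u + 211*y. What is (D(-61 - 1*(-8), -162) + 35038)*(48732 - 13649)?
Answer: 331253686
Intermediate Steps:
D(u, y) = 211*y + u*y (D(u, y) = u*y + 211*y = 211*y + u*y)
(D(-61 - 1*(-8), -162) + 35038)*(48732 - 13649) = (-162*(211 + (-61 - 1*(-8))) + 35038)*(48732 - 13649) = (-162*(211 + (-61 + 8)) + 35038)*35083 = (-162*(211 - 53) + 35038)*35083 = (-162*158 + 35038)*35083 = (-25596 + 35038)*35083 = 9442*35083 = 331253686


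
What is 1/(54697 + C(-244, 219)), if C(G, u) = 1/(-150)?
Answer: 150/8204549 ≈ 1.8283e-5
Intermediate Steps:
C(G, u) = -1/150
1/(54697 + C(-244, 219)) = 1/(54697 - 1/150) = 1/(8204549/150) = 150/8204549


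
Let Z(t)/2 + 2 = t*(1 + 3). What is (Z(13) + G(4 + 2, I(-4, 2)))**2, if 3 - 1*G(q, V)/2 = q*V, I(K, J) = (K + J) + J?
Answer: 11236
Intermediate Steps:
Z(t) = -4 + 8*t (Z(t) = -4 + 2*(t*(1 + 3)) = -4 + 2*(t*4) = -4 + 2*(4*t) = -4 + 8*t)
I(K, J) = K + 2*J (I(K, J) = (J + K) + J = K + 2*J)
G(q, V) = 6 - 2*V*q (G(q, V) = 6 - 2*q*V = 6 - 2*V*q)
(Z(13) + G(4 + 2, I(-4, 2)))**2 = ((-4 + 8*13) + (6 - 2*(-4 + 2*2)*(4 + 2)))**2 = ((-4 + 104) + (6 - 2*(-4 + 4)*6))**2 = (100 + (6 - 2*0*6))**2 = (100 + (6 + 0))**2 = (100 + 6)**2 = 106**2 = 11236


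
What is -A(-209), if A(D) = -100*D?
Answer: -20900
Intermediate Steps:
-A(-209) = -(-100)*(-209) = -1*20900 = -20900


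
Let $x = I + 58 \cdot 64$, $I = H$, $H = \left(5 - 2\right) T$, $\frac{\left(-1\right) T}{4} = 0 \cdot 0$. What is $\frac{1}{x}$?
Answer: $\frac{1}{3712} \approx 0.0002694$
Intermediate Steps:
$T = 0$ ($T = - 4 \cdot 0 \cdot 0 = \left(-4\right) 0 = 0$)
$H = 0$ ($H = \left(5 - 2\right) 0 = 3 \cdot 0 = 0$)
$I = 0$
$x = 3712$ ($x = 0 + 58 \cdot 64 = 0 + 3712 = 3712$)
$\frac{1}{x} = \frac{1}{3712}$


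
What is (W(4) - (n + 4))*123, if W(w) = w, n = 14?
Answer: -1722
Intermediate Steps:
(W(4) - (n + 4))*123 = (4 - (14 + 4))*123 = (4 - 1*18)*123 = (4 - 18)*123 = -14*123 = -1722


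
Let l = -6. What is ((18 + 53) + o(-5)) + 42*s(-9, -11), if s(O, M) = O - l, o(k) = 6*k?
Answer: -85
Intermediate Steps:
s(O, M) = 6 + O (s(O, M) = O - 1*(-6) = O + 6 = 6 + O)
((18 + 53) + o(-5)) + 42*s(-9, -11) = ((18 + 53) + 6*(-5)) + 42*(6 - 9) = (71 - 30) + 42*(-3) = 41 - 126 = -85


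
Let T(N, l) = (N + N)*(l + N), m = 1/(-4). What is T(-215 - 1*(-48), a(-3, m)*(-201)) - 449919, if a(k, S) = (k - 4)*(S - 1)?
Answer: 386563/2 ≈ 1.9328e+5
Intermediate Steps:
m = -¼ ≈ -0.25000
a(k, S) = (-1 + S)*(-4 + k) (a(k, S) = (-4 + k)*(-1 + S) = (-1 + S)*(-4 + k))
T(N, l) = 2*N*(N + l) (T(N, l) = (2*N)*(N + l) = 2*N*(N + l))
T(-215 - 1*(-48), a(-3, m)*(-201)) - 449919 = 2*(-215 - 1*(-48))*((-215 - 1*(-48)) + (4 - 1*(-3) - 4*(-¼) - ¼*(-3))*(-201)) - 449919 = 2*(-215 + 48)*((-215 + 48) + (4 + 3 + 1 + ¾)*(-201)) - 449919 = 2*(-167)*(-167 + (35/4)*(-201)) - 449919 = 2*(-167)*(-167 - 7035/4) - 449919 = 2*(-167)*(-7703/4) - 449919 = 1286401/2 - 449919 = 386563/2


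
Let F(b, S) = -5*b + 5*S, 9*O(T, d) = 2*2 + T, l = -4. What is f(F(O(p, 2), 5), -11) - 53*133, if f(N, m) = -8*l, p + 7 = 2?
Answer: -7017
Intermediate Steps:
p = -5 (p = -7 + 2 = -5)
O(T, d) = 4/9 + T/9 (O(T, d) = (2*2 + T)/9 = (4 + T)/9 = 4/9 + T/9)
f(N, m) = 32 (f(N, m) = -8/(1/(-4)) = -8/(-1/4) = -8*(-4) = 32)
f(F(O(p, 2), 5), -11) - 53*133 = 32 - 53*133 = 32 - 7049 = -7017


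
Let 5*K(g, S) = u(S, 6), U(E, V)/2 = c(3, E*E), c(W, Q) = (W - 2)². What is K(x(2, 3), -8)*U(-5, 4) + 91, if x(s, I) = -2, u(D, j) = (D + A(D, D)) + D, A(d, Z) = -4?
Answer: 83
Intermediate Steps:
c(W, Q) = (-2 + W)²
U(E, V) = 2 (U(E, V) = 2*(-2 + 3)² = 2*1² = 2*1 = 2)
u(D, j) = -4 + 2*D (u(D, j) = (D - 4) + D = (-4 + D) + D = -4 + 2*D)
K(g, S) = -⅘ + 2*S/5 (K(g, S) = (-4 + 2*S)/5 = -⅘ + 2*S/5)
K(x(2, 3), -8)*U(-5, 4) + 91 = (-⅘ + (⅖)*(-8))*2 + 91 = (-⅘ - 16/5)*2 + 91 = -4*2 + 91 = -8 + 91 = 83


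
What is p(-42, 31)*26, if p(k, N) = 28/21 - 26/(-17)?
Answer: 3796/51 ≈ 74.431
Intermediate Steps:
p(k, N) = 146/51 (p(k, N) = 28*(1/21) - 26*(-1/17) = 4/3 + 26/17 = 146/51)
p(-42, 31)*26 = (146/51)*26 = 3796/51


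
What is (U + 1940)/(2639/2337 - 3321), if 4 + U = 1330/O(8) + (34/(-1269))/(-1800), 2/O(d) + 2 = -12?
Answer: 6560617553357/2953675416600 ≈ 2.2212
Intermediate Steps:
O(d) = -⅐ (O(d) = 2/(-2 - 12) = 2/(-14) = 2*(-1/14) = -⅐)
U = -10637519383/1142100 (U = -4 + (1330/(-⅐) + (34/(-1269))/(-1800)) = -4 + (1330*(-7) + (34*(-1/1269))*(-1/1800)) = -4 + (-9310 - 34/1269*(-1/1800)) = -4 + (-9310 + 17/1142100) = -4 - 10632950983/1142100 = -10637519383/1142100 ≈ -9314.0)
(U + 1940)/(2639/2337 - 3321) = (-10637519383/1142100 + 1940)/(2639/2337 - 3321) = -8421845383/(1142100*(2639*(1/2337) - 3321)) = -8421845383/(1142100*(2639/2337 - 3321)) = -8421845383/(1142100*(-7758538/2337)) = -8421845383/1142100*(-2337/7758538) = 6560617553357/2953675416600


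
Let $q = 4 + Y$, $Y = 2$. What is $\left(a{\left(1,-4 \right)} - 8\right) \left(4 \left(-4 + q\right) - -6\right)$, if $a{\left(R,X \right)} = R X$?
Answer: $-168$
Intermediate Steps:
$q = 6$ ($q = 4 + 2 = 6$)
$\left(a{\left(1,-4 \right)} - 8\right) \left(4 \left(-4 + q\right) - -6\right) = \left(1 \left(-4\right) - 8\right) \left(4 \left(-4 + 6\right) - -6\right) = \left(-4 - 8\right) \left(4 \cdot 2 + 6\right) = - 12 \left(8 + 6\right) = \left(-12\right) 14 = -168$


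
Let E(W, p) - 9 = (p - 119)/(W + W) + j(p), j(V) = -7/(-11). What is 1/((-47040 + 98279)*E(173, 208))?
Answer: 3806/1929404545 ≈ 1.9726e-6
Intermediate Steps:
j(V) = 7/11 (j(V) = -7*(-1/11) = 7/11)
E(W, p) = 106/11 + (-119 + p)/(2*W) (E(W, p) = 9 + ((p - 119)/(W + W) + 7/11) = 9 + ((-119 + p)/((2*W)) + 7/11) = 9 + ((-119 + p)*(1/(2*W)) + 7/11) = 9 + ((-119 + p)/(2*W) + 7/11) = 9 + (7/11 + (-119 + p)/(2*W)) = 106/11 + (-119 + p)/(2*W))
1/((-47040 + 98279)*E(173, 208)) = 1/((-47040 + 98279)*(((1/22)*(-1309 + 11*208 + 212*173)/173))) = 1/(51239*(((1/22)*(1/173)*(-1309 + 2288 + 36676)))) = 1/(51239*(((1/22)*(1/173)*37655))) = 1/(51239*(37655/3806)) = (1/51239)*(3806/37655) = 3806/1929404545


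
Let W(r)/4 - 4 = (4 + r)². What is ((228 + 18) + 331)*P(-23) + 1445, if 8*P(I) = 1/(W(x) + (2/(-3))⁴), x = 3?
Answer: 198740017/137504 ≈ 1445.3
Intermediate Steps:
W(r) = 16 + 4*(4 + r)²
P(I) = 81/137504 (P(I) = 1/(8*((16 + 4*(4 + 3)²) + (2/(-3))⁴)) = 1/(8*((16 + 4*7²) + (2*(-⅓))⁴)) = 1/(8*((16 + 4*49) + (-⅔)⁴)) = 1/(8*((16 + 196) + 16/81)) = 1/(8*(212 + 16/81)) = 1/(8*(17188/81)) = (⅛)*(81/17188) = 81/137504)
((228 + 18) + 331)*P(-23) + 1445 = ((228 + 18) + 331)*(81/137504) + 1445 = (246 + 331)*(81/137504) + 1445 = 577*(81/137504) + 1445 = 46737/137504 + 1445 = 198740017/137504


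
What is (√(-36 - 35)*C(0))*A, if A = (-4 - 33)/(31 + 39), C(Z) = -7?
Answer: 37*I*√71/10 ≈ 31.177*I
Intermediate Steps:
A = -37/70 ≈ -0.52857
(√(-36 - 35)*C(0))*A = (√(-36 - 35)*(-7))*(-37/70) = (√(-71)*(-7))*(-37/70) = ((I*√71)*(-7))*(-37/70) = -7*I*√71*(-37/70) = 37*I*√71/10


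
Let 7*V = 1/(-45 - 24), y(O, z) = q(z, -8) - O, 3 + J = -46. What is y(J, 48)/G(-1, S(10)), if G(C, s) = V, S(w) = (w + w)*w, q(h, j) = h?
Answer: -46851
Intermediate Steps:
J = -49 (J = -3 - 46 = -49)
y(O, z) = z - O
V = -1/483 (V = 1/(7*(-45 - 24)) = (1/7)/(-69) = (1/7)*(-1/69) = -1/483 ≈ -0.0020704)
S(w) = 2*w**2 (S(w) = (2*w)*w = 2*w**2)
G(C, s) = -1/483
y(J, 48)/G(-1, S(10)) = (48 - 1*(-49))/(-1/483) = (48 + 49)*(-483) = 97*(-483) = -46851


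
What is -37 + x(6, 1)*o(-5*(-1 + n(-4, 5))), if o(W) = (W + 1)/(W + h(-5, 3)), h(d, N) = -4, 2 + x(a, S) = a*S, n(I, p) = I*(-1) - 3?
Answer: -38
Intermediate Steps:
n(I, p) = -3 - I (n(I, p) = -I - 3 = -3 - I)
x(a, S) = -2 + S*a (x(a, S) = -2 + a*S = -2 + S*a)
o(W) = (1 + W)/(-4 + W) (o(W) = (W + 1)/(W - 4) = (1 + W)/(-4 + W))
-37 + x(6, 1)*o(-5*(-1 + n(-4, 5))) = -37 + (-2 + 1*6)*((1 - 5*(-1 + (-3 - 1*(-4))))/(-4 - 5*(-1 + (-3 - 1*(-4))))) = -37 + (-2 + 6)*((1 - 5*(-1 + (-3 + 4)))/(-4 - 5*(-1 + (-3 + 4)))) = -37 + 4*((1 - 5*(-1 + 1))/(-4 - 5*(-1 + 1))) = -37 + 4*((1 - 5*0)/(-4 - 5*0)) = -37 + 4*((1 + 0)/(-4 + 0)) = -37 + 4*(1/(-4)) = -37 + 4*(-1/4*1) = -37 + 4*(-1/4) = -37 - 1 = -38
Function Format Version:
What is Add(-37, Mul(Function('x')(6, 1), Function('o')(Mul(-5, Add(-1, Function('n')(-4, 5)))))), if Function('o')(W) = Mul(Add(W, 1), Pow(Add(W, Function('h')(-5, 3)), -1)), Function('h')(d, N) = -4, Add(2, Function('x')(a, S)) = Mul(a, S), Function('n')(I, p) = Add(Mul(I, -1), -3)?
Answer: -38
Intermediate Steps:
Function('n')(I, p) = Add(-3, Mul(-1, I)) (Function('n')(I, p) = Add(Mul(-1, I), -3) = Add(-3, Mul(-1, I)))
Function('x')(a, S) = Add(-2, Mul(S, a)) (Function('x')(a, S) = Add(-2, Mul(a, S)) = Add(-2, Mul(S, a)))
Function('o')(W) = Mul(Pow(Add(-4, W), -1), Add(1, W)) (Function('o')(W) = Mul(Add(W, 1), Pow(Add(W, -4), -1)) = Mul(Add(1, W), Pow(Add(-4, W), -1)) = Mul(Pow(Add(-4, W), -1), Add(1, W)))
Add(-37, Mul(Function('x')(6, 1), Function('o')(Mul(-5, Add(-1, Function('n')(-4, 5)))))) = Add(-37, Mul(Add(-2, Mul(1, 6)), Mul(Pow(Add(-4, Mul(-5, Add(-1, Add(-3, Mul(-1, -4))))), -1), Add(1, Mul(-5, Add(-1, Add(-3, Mul(-1, -4)))))))) = Add(-37, Mul(Add(-2, 6), Mul(Pow(Add(-4, Mul(-5, Add(-1, Add(-3, 4)))), -1), Add(1, Mul(-5, Add(-1, Add(-3, 4))))))) = Add(-37, Mul(4, Mul(Pow(Add(-4, Mul(-5, Add(-1, 1))), -1), Add(1, Mul(-5, Add(-1, 1)))))) = Add(-37, Mul(4, Mul(Pow(Add(-4, Mul(-5, 0)), -1), Add(1, Mul(-5, 0))))) = Add(-37, Mul(4, Mul(Pow(Add(-4, 0), -1), Add(1, 0)))) = Add(-37, Mul(4, Mul(Pow(-4, -1), 1))) = Add(-37, Mul(4, Mul(Rational(-1, 4), 1))) = Add(-37, Mul(4, Rational(-1, 4))) = Add(-37, -1) = -38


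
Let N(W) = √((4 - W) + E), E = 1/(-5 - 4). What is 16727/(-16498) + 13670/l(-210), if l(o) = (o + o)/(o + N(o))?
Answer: 112747103/16498 - 6835*√77/126 ≈ 6358.0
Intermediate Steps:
E = -⅑ (E = 1/(-9) = -⅑ ≈ -0.11111)
N(W) = √(35/9 - W) (N(W) = √((4 - W) - ⅑) = √(35/9 - W))
l(o) = 2*o/(o + √(35 - 9*o)/3) (l(o) = (o + o)/(o + √(35 - 9*o)/3) = (2*o)/(o + √(35 - 9*o)/3) = 2*o/(o + √(35 - 9*o)/3))
16727/(-16498) + 13670/l(-210) = 16727/(-16498) + 13670/((6*(-210)/(√(35 - 9*(-210)) + 3*(-210)))) = 16727*(-1/16498) + 13670/((6*(-210)/(√(35 + 1890) - 630))) = -16727/16498 + 13670/((6*(-210)/(√1925 - 630))) = -16727/16498 + 13670/((6*(-210)/(5*√77 - 630))) = -16727/16498 + 13670/((6*(-210)/(-630 + 5*√77))) = -16727/16498 + 13670/((-1260/(-630 + 5*√77))) = -16727/16498 + 13670*(½ - √77/252) = -16727/16498 + (6835 - 6835*√77/126) = 112747103/16498 - 6835*√77/126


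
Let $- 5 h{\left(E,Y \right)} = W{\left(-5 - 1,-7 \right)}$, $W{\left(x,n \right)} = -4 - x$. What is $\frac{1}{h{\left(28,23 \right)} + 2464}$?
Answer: $\frac{5}{12318} \approx 0.00040591$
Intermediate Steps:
$h{\left(E,Y \right)} = - \frac{2}{5}$ ($h{\left(E,Y \right)} = - \frac{-4 - \left(-5 - 1\right)}{5} = - \frac{-4 - -6}{5} = - \frac{-4 + 6}{5} = \left(- \frac{1}{5}\right) 2 = - \frac{2}{5}$)
$\frac{1}{h{\left(28,23 \right)} + 2464} = \frac{1}{- \frac{2}{5} + 2464} = \frac{1}{\frac{12318}{5}} = \frac{5}{12318}$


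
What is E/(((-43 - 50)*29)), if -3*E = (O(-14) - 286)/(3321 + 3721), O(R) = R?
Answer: -50/9496137 ≈ -5.2653e-6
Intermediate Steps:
E = 50/3521 (E = -(-14 - 286)/(3*(3321 + 3721)) = -(-100)/7042 = -1/3*(-150/3521) = 50/3521 ≈ 0.014201)
E/(((-43 - 50)*29)) = 50/(3521*(((-43 - 50)*29))) = 50/(3521*((-93*29))) = (50/3521)/(-2697) = (50/3521)*(-1/2697) = -50/9496137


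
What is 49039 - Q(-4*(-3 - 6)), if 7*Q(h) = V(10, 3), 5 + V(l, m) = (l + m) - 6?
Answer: 343271/7 ≈ 49039.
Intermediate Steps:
V(l, m) = -11 + l + m (V(l, m) = -5 + ((l + m) - 6) = -5 + (-6 + l + m) = -11 + l + m)
Q(h) = 2/7 (Q(h) = (-11 + 10 + 3)/7 = (1/7)*2 = 2/7)
49039 - Q(-4*(-3 - 6)) = 49039 - 1*2/7 = 49039 - 2/7 = 343271/7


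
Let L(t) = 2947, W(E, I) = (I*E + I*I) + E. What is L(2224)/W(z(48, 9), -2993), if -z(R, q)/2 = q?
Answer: 421/1287415 ≈ 0.00032701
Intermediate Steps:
z(R, q) = -2*q
W(E, I) = E + I² + E*I (W(E, I) = (E*I + I²) + E = (I² + E*I) + E = E + I² + E*I)
L(2224)/W(z(48, 9), -2993) = 2947/(-2*9 + (-2993)² - 2*9*(-2993)) = 2947/(-18 + 8958049 - 18*(-2993)) = 2947/(-18 + 8958049 + 53874) = 2947/9011905 = 2947*(1/9011905) = 421/1287415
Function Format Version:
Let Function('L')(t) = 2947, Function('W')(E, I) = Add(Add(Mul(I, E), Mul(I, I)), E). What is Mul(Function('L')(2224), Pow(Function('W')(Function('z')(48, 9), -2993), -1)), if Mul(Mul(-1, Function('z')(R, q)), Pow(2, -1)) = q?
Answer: Rational(421, 1287415) ≈ 0.00032701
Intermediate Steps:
Function('z')(R, q) = Mul(-2, q)
Function('W')(E, I) = Add(E, Pow(I, 2), Mul(E, I)) (Function('W')(E, I) = Add(Add(Mul(E, I), Pow(I, 2)), E) = Add(Add(Pow(I, 2), Mul(E, I)), E) = Add(E, Pow(I, 2), Mul(E, I)))
Mul(Function('L')(2224), Pow(Function('W')(Function('z')(48, 9), -2993), -1)) = Mul(2947, Pow(Add(Mul(-2, 9), Pow(-2993, 2), Mul(Mul(-2, 9), -2993)), -1)) = Mul(2947, Pow(Add(-18, 8958049, Mul(-18, -2993)), -1)) = Mul(2947, Pow(Add(-18, 8958049, 53874), -1)) = Mul(2947, Pow(9011905, -1)) = Mul(2947, Rational(1, 9011905)) = Rational(421, 1287415)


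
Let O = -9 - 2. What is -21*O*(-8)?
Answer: -1848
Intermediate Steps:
O = -11
-21*O*(-8) = -21*(-11)*(-8) = 231*(-8) = -1848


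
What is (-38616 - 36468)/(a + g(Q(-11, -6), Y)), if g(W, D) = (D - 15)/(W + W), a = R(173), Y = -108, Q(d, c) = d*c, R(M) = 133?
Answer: -1101232/1937 ≈ -568.52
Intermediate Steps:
Q(d, c) = c*d
a = 133
g(W, D) = (-15 + D)/(2*W) (g(W, D) = (-15 + D)/((2*W)) = (-15 + D)*(1/(2*W)) = (-15 + D)/(2*W))
(-38616 - 36468)/(a + g(Q(-11, -6), Y)) = (-38616 - 36468)/(133 + (-15 - 108)/(2*((-6*(-11))))) = -75084/(133 + (½)*(-123)/66) = -75084/(133 + (½)*(1/66)*(-123)) = -75084/(133 - 41/44) = -75084/5811/44 = -75084*44/5811 = -1101232/1937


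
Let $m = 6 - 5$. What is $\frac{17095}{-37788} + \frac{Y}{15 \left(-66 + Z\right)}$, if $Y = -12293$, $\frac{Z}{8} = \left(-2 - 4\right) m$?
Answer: $\frac{3818381}{566820} \approx 6.7365$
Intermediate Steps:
$m = 1$
$Z = -48$ ($Z = 8 \left(-2 - 4\right) 1 = 8 \left(\left(-6\right) 1\right) = 8 \left(-6\right) = -48$)
$\frac{17095}{-37788} + \frac{Y}{15 \left(-66 + Z\right)} = \frac{17095}{-37788} - \frac{12293}{15 \left(-66 - 48\right)} = 17095 \left(- \frac{1}{37788}\right) - \frac{12293}{15 \left(-114\right)} = - \frac{17095}{37788} - \frac{12293}{-1710} = - \frac{17095}{37788} - - \frac{647}{90} = - \frac{17095}{37788} + \frac{647}{90} = \frac{3818381}{566820}$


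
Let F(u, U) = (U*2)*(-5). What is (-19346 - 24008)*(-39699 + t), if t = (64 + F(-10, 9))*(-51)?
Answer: 1663623042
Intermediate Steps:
F(u, U) = -10*U (F(u, U) = (2*U)*(-5) = -10*U)
t = 1326 (t = (64 - 10*9)*(-51) = (64 - 90)*(-51) = -26*(-51) = 1326)
(-19346 - 24008)*(-39699 + t) = (-19346 - 24008)*(-39699 + 1326) = -43354*(-38373) = 1663623042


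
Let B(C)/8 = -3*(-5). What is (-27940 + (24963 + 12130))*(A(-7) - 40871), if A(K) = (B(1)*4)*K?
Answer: -404846343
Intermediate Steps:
B(C) = 120 (B(C) = 8*(-3*(-5)) = 8*15 = 120)
A(K) = 480*K (A(K) = (120*4)*K = 480*K)
(-27940 + (24963 + 12130))*(A(-7) - 40871) = (-27940 + (24963 + 12130))*(480*(-7) - 40871) = (-27940 + 37093)*(-3360 - 40871) = 9153*(-44231) = -404846343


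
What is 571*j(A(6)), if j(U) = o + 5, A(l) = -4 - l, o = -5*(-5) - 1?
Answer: 16559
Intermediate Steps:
o = 24 (o = 25 - 1 = 24)
j(U) = 29 (j(U) = 24 + 5 = 29)
571*j(A(6)) = 571*29 = 16559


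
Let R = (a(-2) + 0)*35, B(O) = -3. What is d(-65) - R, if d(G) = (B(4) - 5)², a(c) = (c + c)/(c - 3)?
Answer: 36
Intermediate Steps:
a(c) = 2*c/(-3 + c) (a(c) = (2*c)/(-3 + c) = 2*c/(-3 + c))
d(G) = 64 (d(G) = (-3 - 5)² = (-8)² = 64)
R = 28 (R = (2*(-2)/(-3 - 2) + 0)*35 = (2*(-2)/(-5) + 0)*35 = (2*(-2)*(-⅕) + 0)*35 = (⅘ + 0)*35 = (⅘)*35 = 28)
d(-65) - R = 64 - 1*28 = 64 - 28 = 36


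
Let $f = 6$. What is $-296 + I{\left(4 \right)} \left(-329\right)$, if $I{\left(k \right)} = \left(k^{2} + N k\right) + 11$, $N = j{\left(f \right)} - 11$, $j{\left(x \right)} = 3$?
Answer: $1349$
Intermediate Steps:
$N = -8$ ($N = 3 - 11 = -8$)
$I{\left(k \right)} = 11 + k^{2} - 8 k$ ($I{\left(k \right)} = \left(k^{2} - 8 k\right) + 11 = 11 + k^{2} - 8 k$)
$-296 + I{\left(4 \right)} \left(-329\right) = -296 + \left(11 + 4^{2} - 32\right) \left(-329\right) = -296 + \left(11 + 16 - 32\right) \left(-329\right) = -296 - -1645 = -296 + 1645 = 1349$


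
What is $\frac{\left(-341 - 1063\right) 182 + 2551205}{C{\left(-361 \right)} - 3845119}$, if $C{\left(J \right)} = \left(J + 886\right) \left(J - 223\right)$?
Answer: $- \frac{2295677}{4151719} \approx -0.55295$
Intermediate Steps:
$C{\left(J \right)} = \left(-223 + J\right) \left(886 + J\right)$ ($C{\left(J \right)} = \left(886 + J\right) \left(-223 + J\right) = \left(-223 + J\right) \left(886 + J\right)$)
$\frac{\left(-341 - 1063\right) 182 + 2551205}{C{\left(-361 \right)} - 3845119} = \frac{\left(-341 - 1063\right) 182 + 2551205}{\left(-197578 + \left(-361\right)^{2} + 663 \left(-361\right)\right) - 3845119} = \frac{\left(-1404\right) 182 + 2551205}{\left(-197578 + 130321 - 239343\right) - 3845119} = \frac{-255528 + 2551205}{-306600 - 3845119} = \frac{2295677}{-4151719} = 2295677 \left(- \frac{1}{4151719}\right) = - \frac{2295677}{4151719}$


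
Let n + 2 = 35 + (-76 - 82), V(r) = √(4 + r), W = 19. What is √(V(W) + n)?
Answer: √(-125 + √23) ≈ 10.964*I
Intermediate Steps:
n = -125 (n = -2 + (35 + (-76 - 82)) = -2 + (35 - 158) = -2 - 123 = -125)
√(V(W) + n) = √(√(4 + 19) - 125) = √(√23 - 125) = √(-125 + √23)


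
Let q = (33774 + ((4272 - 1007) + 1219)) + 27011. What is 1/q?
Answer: 1/65269 ≈ 1.5321e-5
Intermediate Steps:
q = 65269 (q = (33774 + (3265 + 1219)) + 27011 = (33774 + 4484) + 27011 = 38258 + 27011 = 65269)
1/q = 1/65269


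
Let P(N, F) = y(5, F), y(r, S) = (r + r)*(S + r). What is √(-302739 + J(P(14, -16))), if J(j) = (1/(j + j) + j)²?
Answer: I*√14066879199/220 ≈ 539.11*I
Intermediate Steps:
y(r, S) = 2*r*(S + r) (y(r, S) = (2*r)*(S + r) = 2*r*(S + r))
P(N, F) = 50 + 10*F (P(N, F) = 2*5*(F + 5) = 2*5*(5 + F) = 50 + 10*F)
J(j) = (j + 1/(2*j))² (J(j) = (1/(2*j) + j)² = (j + 1/(2*j))²)
√(-302739 + J(P(14, -16))) = √(-302739 + (1 + 2*(50 + 10*(-16))²)²/(4*(50 + 10*(-16))²)) = √(-302739 + (1 + 2*(50 - 160)²)²/(4*(50 - 160)²)) = √(-302739 + (¼)*(1 + 2*(-110)²)²/(-110)²) = √(-302739 + (¼)*(1/12100)*(1 + 2*12100)²) = √(-302739 + (¼)*(1/12100)*(1 + 24200)²) = √(-302739 + (¼)*(1/12100)*24201²) = √(-302739 + (¼)*(1/12100)*585688401) = √(-302739 + 585688401/48400) = √(-14066879199/48400) = I*√14066879199/220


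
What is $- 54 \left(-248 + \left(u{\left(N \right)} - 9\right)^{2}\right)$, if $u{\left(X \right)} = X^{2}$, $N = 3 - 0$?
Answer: $13392$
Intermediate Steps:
$N = 3$ ($N = 3 + 0 = 3$)
$- 54 \left(-248 + \left(u{\left(N \right)} - 9\right)^{2}\right) = - 54 \left(-248 + \left(3^{2} - 9\right)^{2}\right) = - 54 \left(-248 + \left(9 - 9\right)^{2}\right) = - 54 \left(-248 + 0^{2}\right) = - 54 \left(-248 + 0\right) = \left(-54\right) \left(-248\right) = 13392$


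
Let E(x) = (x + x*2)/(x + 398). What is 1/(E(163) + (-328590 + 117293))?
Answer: -187/39512376 ≈ -4.7327e-6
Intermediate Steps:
E(x) = 3*x/(398 + x) (E(x) = (x + 2*x)/(398 + x) = (3*x)/(398 + x) = 3*x/(398 + x))
1/(E(163) + (-328590 + 117293)) = 1/(3*163/(398 + 163) + (-328590 + 117293)) = 1/(3*163/561 - 211297) = 1/(3*163*(1/561) - 211297) = 1/(163/187 - 211297) = 1/(-39512376/187) = -187/39512376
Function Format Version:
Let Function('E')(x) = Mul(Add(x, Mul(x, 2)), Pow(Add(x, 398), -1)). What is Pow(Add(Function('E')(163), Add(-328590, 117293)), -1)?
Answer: Rational(-187, 39512376) ≈ -4.7327e-6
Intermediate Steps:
Function('E')(x) = Mul(3, x, Pow(Add(398, x), -1)) (Function('E')(x) = Mul(Add(x, Mul(2, x)), Pow(Add(398, x), -1)) = Mul(Mul(3, x), Pow(Add(398, x), -1)) = Mul(3, x, Pow(Add(398, x), -1)))
Pow(Add(Function('E')(163), Add(-328590, 117293)), -1) = Pow(Add(Mul(3, 163, Pow(Add(398, 163), -1)), Add(-328590, 117293)), -1) = Pow(Add(Mul(3, 163, Pow(561, -1)), -211297), -1) = Pow(Add(Mul(3, 163, Rational(1, 561)), -211297), -1) = Pow(Add(Rational(163, 187), -211297), -1) = Pow(Rational(-39512376, 187), -1) = Rational(-187, 39512376)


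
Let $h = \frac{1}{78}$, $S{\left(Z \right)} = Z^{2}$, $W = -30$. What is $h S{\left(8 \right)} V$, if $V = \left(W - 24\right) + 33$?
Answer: $- \frac{224}{13} \approx -17.231$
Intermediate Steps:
$h = \frac{1}{78} \approx 0.012821$
$V = -21$ ($V = \left(-30 - 24\right) + 33 = -54 + 33 = -21$)
$h S{\left(8 \right)} V = \frac{8^{2}}{78} \left(-21\right) = \frac{1}{78} \cdot 64 \left(-21\right) = \frac{32}{39} \left(-21\right) = - \frac{224}{13}$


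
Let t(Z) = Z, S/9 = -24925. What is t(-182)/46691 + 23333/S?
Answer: -1130268253/10473958575 ≈ -0.10791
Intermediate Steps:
S = -224325 (S = 9*(-24925) = -224325)
t(-182)/46691 + 23333/S = -182/46691 + 23333/(-224325) = -182*1/46691 + 23333*(-1/224325) = -182/46691 - 23333/224325 = -1130268253/10473958575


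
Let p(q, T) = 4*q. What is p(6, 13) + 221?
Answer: 245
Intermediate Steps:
p(6, 13) + 221 = 4*6 + 221 = 24 + 221 = 245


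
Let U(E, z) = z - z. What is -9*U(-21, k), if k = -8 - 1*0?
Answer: 0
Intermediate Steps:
k = -8 (k = -8 + 0 = -8)
U(E, z) = 0
-9*U(-21, k) = -9*0 = 0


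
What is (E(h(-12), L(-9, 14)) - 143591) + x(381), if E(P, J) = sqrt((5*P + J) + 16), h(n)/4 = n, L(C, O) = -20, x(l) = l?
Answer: -143210 + 2*I*sqrt(61) ≈ -1.4321e+5 + 15.62*I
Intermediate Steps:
h(n) = 4*n
E(P, J) = sqrt(16 + J + 5*P) (E(P, J) = sqrt((J + 5*P) + 16) = sqrt(16 + J + 5*P))
(E(h(-12), L(-9, 14)) - 143591) + x(381) = (sqrt(16 - 20 + 5*(4*(-12))) - 143591) + 381 = (sqrt(16 - 20 + 5*(-48)) - 143591) + 381 = (sqrt(16 - 20 - 240) - 143591) + 381 = (sqrt(-244) - 143591) + 381 = (2*I*sqrt(61) - 143591) + 381 = (-143591 + 2*I*sqrt(61)) + 381 = -143210 + 2*I*sqrt(61)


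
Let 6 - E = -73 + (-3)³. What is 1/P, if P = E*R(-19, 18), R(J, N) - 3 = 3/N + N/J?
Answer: 57/13409 ≈ 0.0042509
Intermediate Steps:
R(J, N) = 3 + 3/N + N/J (R(J, N) = 3 + (3/N + N/J) = 3 + 3/N + N/J)
E = 106 (E = 6 - (-73 + (-3)³) = 6 - (-73 - 27) = 6 - 1*(-100) = 6 + 100 = 106)
P = 13409/57 (P = 106*(3 + 3/18 + 18/(-19)) = 106*(3 + 3*(1/18) + 18*(-1/19)) = 106*(3 + ⅙ - 18/19) = 106*(253/114) = 13409/57 ≈ 235.25)
1/P = 1/(13409/57) = 57/13409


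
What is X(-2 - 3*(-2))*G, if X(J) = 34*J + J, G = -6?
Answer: -840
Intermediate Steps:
X(J) = 35*J
X(-2 - 3*(-2))*G = (35*(-2 - 3*(-2)))*(-6) = (35*(-2 + 6))*(-6) = (35*4)*(-6) = 140*(-6) = -840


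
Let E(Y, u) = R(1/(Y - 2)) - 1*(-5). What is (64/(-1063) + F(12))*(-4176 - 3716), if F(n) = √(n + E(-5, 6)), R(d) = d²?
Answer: 505088/1063 - 7892*√834/7 ≈ -32084.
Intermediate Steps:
E(Y, u) = 5 + (-2 + Y)⁻² (E(Y, u) = (1/(Y - 2))² - 1*(-5) = (1/(-2 + Y))² + 5 = (-2 + Y)⁻² + 5 = 5 + (-2 + Y)⁻²)
F(n) = √(246/49 + n) (F(n) = √(n + (5 + (-2 - 5)⁻²)) = √(n + (5 + (-7)⁻²)) = √(n + (5 + 1/49)) = √(n + 246/49) = √(246/49 + n))
(64/(-1063) + F(12))*(-4176 - 3716) = (64/(-1063) + √(246 + 49*12)/7)*(-4176 - 3716) = (64*(-1/1063) + √(246 + 588)/7)*(-7892) = (-64/1063 + √834/7)*(-7892) = 505088/1063 - 7892*√834/7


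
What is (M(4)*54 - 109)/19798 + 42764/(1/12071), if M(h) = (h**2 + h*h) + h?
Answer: 10219811624547/19798 ≈ 5.1620e+8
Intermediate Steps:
M(h) = h + 2*h**2 (M(h) = (h**2 + h**2) + h = 2*h**2 + h = h + 2*h**2)
(M(4)*54 - 109)/19798 + 42764/(1/12071) = ((4*(1 + 2*4))*54 - 109)/19798 + 42764/(1/12071) = ((4*(1 + 8))*54 - 109)*(1/19798) + 42764/(1/12071) = ((4*9)*54 - 109)*(1/19798) + 42764*12071 = (36*54 - 109)*(1/19798) + 516204244 = (1944 - 109)*(1/19798) + 516204244 = 1835*(1/19798) + 516204244 = 1835/19798 + 516204244 = 10219811624547/19798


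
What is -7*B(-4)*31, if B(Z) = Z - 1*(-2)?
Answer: 434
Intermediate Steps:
B(Z) = 2 + Z (B(Z) = Z + 2 = 2 + Z)
-7*B(-4)*31 = -7*(2 - 4)*31 = -7*(-2)*31 = 14*31 = 434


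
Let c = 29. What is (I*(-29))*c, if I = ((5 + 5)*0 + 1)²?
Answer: -841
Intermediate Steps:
I = 1 (I = (10*0 + 1)² = (0 + 1)² = 1² = 1)
(I*(-29))*c = (1*(-29))*29 = -29*29 = -841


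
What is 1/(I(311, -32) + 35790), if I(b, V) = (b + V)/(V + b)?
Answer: 1/35791 ≈ 2.7940e-5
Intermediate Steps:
I(b, V) = 1 (I(b, V) = (V + b)/(V + b) = 1)
1/(I(311, -32) + 35790) = 1/(1 + 35790) = 1/35791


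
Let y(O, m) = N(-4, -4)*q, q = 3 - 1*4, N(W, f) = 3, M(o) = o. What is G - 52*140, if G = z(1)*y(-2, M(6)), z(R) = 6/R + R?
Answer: -7301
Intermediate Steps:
q = -1 (q = 3 - 4 = -1)
z(R) = R + 6/R
y(O, m) = -3 (y(O, m) = 3*(-1) = -3)
G = -21 (G = (1 + 6/1)*(-3) = (1 + 6*1)*(-3) = (1 + 6)*(-3) = 7*(-3) = -21)
G - 52*140 = -21 - 52*140 = -21 - 7280 = -7301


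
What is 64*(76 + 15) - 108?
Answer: 5716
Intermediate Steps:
64*(76 + 15) - 108 = 64*91 - 108 = 5824 - 108 = 5716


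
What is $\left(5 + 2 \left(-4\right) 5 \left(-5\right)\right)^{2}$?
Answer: $42025$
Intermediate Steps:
$\left(5 + 2 \left(-4\right) 5 \left(-5\right)\right)^{2} = \left(5 + \left(-8\right) 5 \left(-5\right)\right)^{2} = \left(5 - -200\right)^{2} = \left(5 + 200\right)^{2} = 205^{2} = 42025$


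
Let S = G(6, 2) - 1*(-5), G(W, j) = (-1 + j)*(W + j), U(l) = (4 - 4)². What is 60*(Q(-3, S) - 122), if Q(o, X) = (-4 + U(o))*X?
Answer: -10440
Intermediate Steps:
U(l) = 0 (U(l) = 0² = 0)
S = 13 (S = (2² - 1*6 - 1*2 + 6*2) - 1*(-5) = (4 - 6 - 2 + 12) + 5 = 8 + 5 = 13)
Q(o, X) = -4*X (Q(o, X) = (-4 + 0)*X = -4*X)
60*(Q(-3, S) - 122) = 60*(-4*13 - 122) = 60*(-52 - 122) = 60*(-174) = -10440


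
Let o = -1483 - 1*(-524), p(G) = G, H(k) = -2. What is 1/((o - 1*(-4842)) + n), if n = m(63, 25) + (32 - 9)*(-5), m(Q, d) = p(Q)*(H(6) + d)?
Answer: 1/5217 ≈ 0.00019168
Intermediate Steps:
o = -959 (o = -1483 + 524 = -959)
m(Q, d) = Q*(-2 + d)
n = 1334 (n = 63*(-2 + 25) + (32 - 9)*(-5) = 63*23 + 23*(-5) = 1449 - 115 = 1334)
1/((o - 1*(-4842)) + n) = 1/((-959 - 1*(-4842)) + 1334) = 1/((-959 + 4842) + 1334) = 1/(3883 + 1334) = 1/5217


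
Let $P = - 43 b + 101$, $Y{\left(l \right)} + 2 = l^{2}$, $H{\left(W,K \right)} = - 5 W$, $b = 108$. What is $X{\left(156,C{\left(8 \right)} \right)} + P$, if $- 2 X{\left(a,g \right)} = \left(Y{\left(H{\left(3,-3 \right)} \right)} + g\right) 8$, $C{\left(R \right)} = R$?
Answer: $-5467$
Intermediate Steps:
$Y{\left(l \right)} = -2 + l^{2}$
$P = -4543$ ($P = \left(-43\right) 108 + 101 = -4644 + 101 = -4543$)
$X{\left(a,g \right)} = -892 - 4 g$ ($X{\left(a,g \right)} = - \frac{\left(\left(-2 + \left(\left(-5\right) 3\right)^{2}\right) + g\right) 8}{2} = - \frac{\left(\left(-2 + \left(-15\right)^{2}\right) + g\right) 8}{2} = - \frac{\left(\left(-2 + 225\right) + g\right) 8}{2} = - \frac{\left(223 + g\right) 8}{2} = - \frac{1784 + 8 g}{2} = -892 - 4 g$)
$X{\left(156,C{\left(8 \right)} \right)} + P = \left(-892 - 32\right) - 4543 = -924 - 4543 = -5467$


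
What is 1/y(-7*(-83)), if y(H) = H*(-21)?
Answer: -1/12201 ≈ -8.1960e-5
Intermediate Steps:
y(H) = -21*H
1/y(-7*(-83)) = 1/(-(-147)*(-83)) = 1/(-21*581) = 1/(-12201) = -1/12201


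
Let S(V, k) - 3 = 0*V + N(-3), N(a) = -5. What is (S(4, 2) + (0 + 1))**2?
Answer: 1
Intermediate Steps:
S(V, k) = -2 (S(V, k) = 3 + (0*V - 5) = 3 + (0 - 5) = 3 - 5 = -2)
(S(4, 2) + (0 + 1))**2 = (-2 + (0 + 1))**2 = (-2 + 1)**2 = (-1)**2 = 1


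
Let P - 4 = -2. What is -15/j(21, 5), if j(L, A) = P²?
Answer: -15/4 ≈ -3.7500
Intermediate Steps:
P = 2 (P = 4 - 2 = 2)
j(L, A) = 4 (j(L, A) = 2² = 4)
-15/j(21, 5) = -15/4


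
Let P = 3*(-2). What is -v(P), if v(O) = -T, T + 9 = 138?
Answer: 129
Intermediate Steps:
P = -6
T = 129 (T = -9 + 138 = 129)
v(O) = -129 (v(O) = -1*129 = -129)
-v(P) = -1*(-129) = 129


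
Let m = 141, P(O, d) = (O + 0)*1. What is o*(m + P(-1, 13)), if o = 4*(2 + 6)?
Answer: 4480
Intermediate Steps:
o = 32 (o = 4*8 = 32)
P(O, d) = O (P(O, d) = O*1 = O)
o*(m + P(-1, 13)) = 32*(141 - 1) = 32*140 = 4480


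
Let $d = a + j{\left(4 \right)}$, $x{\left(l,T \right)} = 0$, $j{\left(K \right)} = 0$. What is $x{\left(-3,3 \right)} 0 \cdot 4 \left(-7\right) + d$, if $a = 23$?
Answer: $23$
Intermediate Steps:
$d = 23$ ($d = 23 + 0 = 23$)
$x{\left(-3,3 \right)} 0 \cdot 4 \left(-7\right) + d = 0 \cdot 0 \cdot 4 \left(-7\right) + 23 = 0 \cdot 4 \left(-7\right) + 23 = 0 \left(-7\right) + 23 = 0 + 23 = 23$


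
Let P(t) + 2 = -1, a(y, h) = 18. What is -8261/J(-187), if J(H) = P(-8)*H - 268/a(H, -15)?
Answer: -74349/4915 ≈ -15.127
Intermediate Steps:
P(t) = -3 (P(t) = -2 - 1 = -3)
J(H) = -134/9 - 3*H (J(H) = -3*H - 268/18 = -3*H - 268*1/18 = -3*H - 134/9 = -134/9 - 3*H)
-8261/J(-187) = -8261/(-134/9 - 3*(-187)) = -8261/(-134/9 + 561) = -8261/4915/9 = -8261*9/4915 = -74349/4915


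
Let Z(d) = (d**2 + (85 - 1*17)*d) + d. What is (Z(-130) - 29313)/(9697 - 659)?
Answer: -21383/9038 ≈ -2.3659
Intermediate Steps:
Z(d) = d**2 + 69*d (Z(d) = (d**2 + (85 - 17)*d) + d = (d**2 + 68*d) + d = d**2 + 69*d)
(Z(-130) - 29313)/(9697 - 659) = (-130*(69 - 130) - 29313)/(9697 - 659) = (-130*(-61) - 29313)/9038 = (7930 - 29313)*(1/9038) = -21383*1/9038 = -21383/9038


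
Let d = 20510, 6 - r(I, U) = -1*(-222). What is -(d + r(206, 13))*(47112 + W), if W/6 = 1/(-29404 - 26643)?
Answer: -53586028119852/56047 ≈ -9.5609e+8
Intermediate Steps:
r(I, U) = -216 (r(I, U) = 6 - (-1)*(-222) = 6 - 1*222 = 6 - 222 = -216)
W = -6/56047 (W = 6/(-29404 - 26643) = 6/(-56047) = 6*(-1/56047) = -6/56047 ≈ -0.00010705)
-(d + r(206, 13))*(47112 + W) = -(20510 - 216)*(47112 - 6/56047) = -20294*2640486258/56047 = -1*53586028119852/56047 = -53586028119852/56047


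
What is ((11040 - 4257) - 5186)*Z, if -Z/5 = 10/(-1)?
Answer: 79850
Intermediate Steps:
Z = 50 (Z = -50/(-1) = -50*(-1) = -5*(-10) = 50)
((11040 - 4257) - 5186)*Z = ((11040 - 4257) - 5186)*50 = (6783 - 5186)*50 = 1597*50 = 79850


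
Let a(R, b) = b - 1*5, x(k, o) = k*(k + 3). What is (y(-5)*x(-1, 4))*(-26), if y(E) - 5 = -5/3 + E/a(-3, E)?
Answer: 598/3 ≈ 199.33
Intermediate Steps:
x(k, o) = k*(3 + k)
a(R, b) = -5 + b (a(R, b) = b - 5 = -5 + b)
y(E) = 10/3 + E/(-5 + E) (y(E) = 5 + (-5/3 + E/(-5 + E)) = 10/3 + E/(-5 + E))
(y(-5)*x(-1, 4))*(-26) = (((-50 + 13*(-5))/(3*(-5 - 5)))*(-(3 - 1)))*(-26) = (((⅓)*(-50 - 65)/(-10))*(-1*2))*(-26) = (((⅓)*(-⅒)*(-115))*(-2))*(-26) = ((23/6)*(-2))*(-26) = -23/3*(-26) = 598/3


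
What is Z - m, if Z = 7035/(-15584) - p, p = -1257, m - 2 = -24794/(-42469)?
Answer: 118560020767/94548128 ≈ 1254.0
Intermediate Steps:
m = 15676/6067 (m = 2 - 24794/(-42469) = 2 - 24794*(-1/42469) = 2 + 3542/6067 = 15676/6067 ≈ 2.5838)
Z = 19582053/15584 (Z = 7035/(-15584) - 1*(-1257) = 7035*(-1/15584) + 1257 = -7035/15584 + 1257 = 19582053/15584 ≈ 1256.5)
Z - m = 19582053/15584 - 1*15676/6067 = 19582053/15584 - 15676/6067 = 118560020767/94548128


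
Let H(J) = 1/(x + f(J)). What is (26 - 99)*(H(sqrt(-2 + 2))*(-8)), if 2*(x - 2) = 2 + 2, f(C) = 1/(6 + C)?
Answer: 3504/25 ≈ 140.16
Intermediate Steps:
x = 4 (x = 2 + (2 + 2)/2 = 2 + (1/2)*4 = 2 + 2 = 4)
H(J) = 1/(4 + 1/(6 + J))
(26 - 99)*(H(sqrt(-2 + 2))*(-8)) = (26 - 99)*(((6 + sqrt(-2 + 2))/(25 + 4*sqrt(-2 + 2)))*(-8)) = -73*(6 + sqrt(0))/(25 + 4*sqrt(0))*(-8) = -73*(6 + 0)/(25 + 4*0)*(-8) = -73*6/(25 + 0)*(-8) = -73*6/25*(-8) = -73*(1/25)*6*(-8) = -438*(-8)/25 = -73*(-48/25) = 3504/25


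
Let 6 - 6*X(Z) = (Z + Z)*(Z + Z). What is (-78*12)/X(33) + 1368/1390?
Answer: 229284/100775 ≈ 2.2752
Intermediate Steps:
X(Z) = 1 - 2*Z**2/3 (X(Z) = 1 - (Z + Z)*(Z + Z)/6 = 1 - 2*Z*2*Z/6 = 1 - 2*Z**2/3)
(-78*12)/X(33) + 1368/1390 = (-78*12)/(1 - 2/3*33**2) + 1368/1390 = -936/(1 - 2/3*1089) + 1368*(1/1390) = -936/(1 - 726) + 684/695 = -936/(-725) + 684/695 = -936*(-1/725) + 684/695 = 936/725 + 684/695 = 229284/100775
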